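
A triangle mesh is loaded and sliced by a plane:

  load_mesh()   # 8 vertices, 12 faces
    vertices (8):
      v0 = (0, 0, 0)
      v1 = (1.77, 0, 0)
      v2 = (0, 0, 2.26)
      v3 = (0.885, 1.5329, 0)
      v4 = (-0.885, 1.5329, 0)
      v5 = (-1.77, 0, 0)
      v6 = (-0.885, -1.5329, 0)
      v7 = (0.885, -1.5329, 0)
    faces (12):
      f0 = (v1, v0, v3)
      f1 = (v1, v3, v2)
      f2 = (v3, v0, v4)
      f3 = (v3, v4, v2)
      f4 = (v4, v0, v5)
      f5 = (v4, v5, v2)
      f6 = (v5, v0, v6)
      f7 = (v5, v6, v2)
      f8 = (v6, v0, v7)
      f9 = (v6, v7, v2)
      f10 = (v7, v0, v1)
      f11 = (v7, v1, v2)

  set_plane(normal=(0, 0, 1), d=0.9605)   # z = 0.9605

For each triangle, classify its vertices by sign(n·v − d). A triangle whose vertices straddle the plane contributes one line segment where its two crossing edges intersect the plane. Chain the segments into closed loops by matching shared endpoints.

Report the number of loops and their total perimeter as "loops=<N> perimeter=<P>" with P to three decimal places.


Straddling triangles (6 of 12):
  (v1,v3,v2) [--+] → (0.508875, 0.881417, 0.9605)–(1.01775, 0, 0.9605)  len=1.0178
  (v3,v4,v2) [--+] → (-0.508875, 0.881417, 0.9605)–(0.508875, 0.881417, 0.9605)  len=1.0177
  (v4,v5,v2) [--+] → (-1.01775, 0, 0.9605)–(-0.508875, 0.881417, 0.9605)  len=1.0178
  (v5,v6,v2) [--+] → (-0.508875, -0.881417, 0.9605)–(-1.01775, 0, 0.9605)  len=1.0178
  (v6,v7,v2) [--+] → (0.508875, -0.881417, 0.9605)–(-0.508875, -0.881417, 0.9605)  len=1.0177
  (v7,v1,v2) [--+] → (1.01775, 0, 0.9605)–(0.508875, -0.881417, 0.9605)  len=1.0178

Chained into 1 loop(s):
  loop 1: 6 segments, perimeter = 6.1066
Total perimeter = 6.107

loops=1 perimeter=6.107


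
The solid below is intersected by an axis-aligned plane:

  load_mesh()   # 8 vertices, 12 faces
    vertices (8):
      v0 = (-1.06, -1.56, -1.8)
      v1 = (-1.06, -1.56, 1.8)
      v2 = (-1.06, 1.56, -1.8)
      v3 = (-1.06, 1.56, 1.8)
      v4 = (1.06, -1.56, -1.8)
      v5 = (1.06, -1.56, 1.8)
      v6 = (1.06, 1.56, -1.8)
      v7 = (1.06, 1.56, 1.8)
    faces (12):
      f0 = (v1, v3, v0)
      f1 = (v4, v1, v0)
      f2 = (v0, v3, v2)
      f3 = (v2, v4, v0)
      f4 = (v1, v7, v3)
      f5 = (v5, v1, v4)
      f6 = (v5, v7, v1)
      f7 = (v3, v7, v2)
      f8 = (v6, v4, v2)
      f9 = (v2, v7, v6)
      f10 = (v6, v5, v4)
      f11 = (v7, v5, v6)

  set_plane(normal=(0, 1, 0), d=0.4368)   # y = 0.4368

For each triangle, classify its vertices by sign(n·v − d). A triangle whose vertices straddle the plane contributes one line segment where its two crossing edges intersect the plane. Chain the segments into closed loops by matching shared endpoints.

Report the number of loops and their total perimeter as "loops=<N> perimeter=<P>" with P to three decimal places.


loops=1 perimeter=11.440

Straddling triangles (8 of 12):
  (v1,v3,v0) [-+-] → (-1.06, 0.4368, 1.8)–(-1.06, 0.4368, 0.504)  len=1.2960
  (v0,v3,v2) [-++] → (-1.06, 0.4368, 0.504)–(-1.06, 0.4368, -1.8)  len=2.3040
  (v2,v4,v0) [+--] → (-0.2968, 0.4368, -1.8)–(-1.06, 0.4368, -1.8)  len=0.7632
  (v1,v7,v3) [-++] → (0.2968, 0.4368, 1.8)–(-1.06, 0.4368, 1.8)  len=1.3568
  (v5,v7,v1) [-+-] → (1.06, 0.4368, 1.8)–(0.2968, 0.4368, 1.8)  len=0.7632
  (v6,v4,v2) [+-+] → (1.06, 0.4368, -1.8)–(-0.2968, 0.4368, -1.8)  len=1.3568
  (v6,v5,v4) [+--] → (1.06, 0.4368, -0.504)–(1.06, 0.4368, -1.8)  len=1.2960
  (v7,v5,v6) [+-+] → (1.06, 0.4368, 1.8)–(1.06, 0.4368, -0.504)  len=2.3040

Chained into 1 loop(s):
  loop 1: 8 segments, perimeter = 11.4400
Total perimeter = 11.440


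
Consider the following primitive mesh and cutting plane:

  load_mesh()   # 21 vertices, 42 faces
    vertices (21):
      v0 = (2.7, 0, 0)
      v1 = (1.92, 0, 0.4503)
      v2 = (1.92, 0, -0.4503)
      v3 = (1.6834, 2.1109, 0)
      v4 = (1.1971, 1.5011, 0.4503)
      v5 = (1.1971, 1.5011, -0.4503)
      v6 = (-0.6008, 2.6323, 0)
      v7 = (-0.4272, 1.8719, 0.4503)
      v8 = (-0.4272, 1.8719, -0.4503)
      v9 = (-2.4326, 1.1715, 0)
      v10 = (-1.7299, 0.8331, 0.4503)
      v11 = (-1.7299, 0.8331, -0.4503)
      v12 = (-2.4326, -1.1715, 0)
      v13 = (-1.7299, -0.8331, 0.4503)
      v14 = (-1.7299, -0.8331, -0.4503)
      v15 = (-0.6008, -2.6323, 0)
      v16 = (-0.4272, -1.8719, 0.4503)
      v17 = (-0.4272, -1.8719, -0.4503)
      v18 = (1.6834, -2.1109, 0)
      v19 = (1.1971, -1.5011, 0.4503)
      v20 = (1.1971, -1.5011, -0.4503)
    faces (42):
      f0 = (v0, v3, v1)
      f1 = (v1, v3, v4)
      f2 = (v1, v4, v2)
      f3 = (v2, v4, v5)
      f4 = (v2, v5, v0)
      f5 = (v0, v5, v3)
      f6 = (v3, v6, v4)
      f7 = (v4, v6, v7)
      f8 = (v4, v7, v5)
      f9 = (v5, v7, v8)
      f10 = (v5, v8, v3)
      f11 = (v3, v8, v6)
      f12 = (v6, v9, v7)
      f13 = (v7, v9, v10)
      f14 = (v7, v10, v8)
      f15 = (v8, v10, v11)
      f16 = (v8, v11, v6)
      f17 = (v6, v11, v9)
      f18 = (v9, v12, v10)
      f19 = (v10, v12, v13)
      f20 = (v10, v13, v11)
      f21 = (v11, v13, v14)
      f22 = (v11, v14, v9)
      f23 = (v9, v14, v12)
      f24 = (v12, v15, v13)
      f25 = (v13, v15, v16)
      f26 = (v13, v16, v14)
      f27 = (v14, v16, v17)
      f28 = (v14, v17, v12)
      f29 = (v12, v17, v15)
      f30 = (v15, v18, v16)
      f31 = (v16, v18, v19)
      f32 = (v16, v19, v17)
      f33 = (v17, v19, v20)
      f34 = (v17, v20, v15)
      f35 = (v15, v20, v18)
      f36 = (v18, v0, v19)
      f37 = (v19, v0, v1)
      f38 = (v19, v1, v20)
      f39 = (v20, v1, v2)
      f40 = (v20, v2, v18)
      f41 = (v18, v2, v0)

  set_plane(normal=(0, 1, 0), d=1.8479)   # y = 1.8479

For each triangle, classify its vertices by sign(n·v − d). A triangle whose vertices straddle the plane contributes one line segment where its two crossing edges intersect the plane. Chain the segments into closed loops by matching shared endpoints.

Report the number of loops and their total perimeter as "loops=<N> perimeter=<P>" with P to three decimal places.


loops=2 perimeter=8.633

Straddling triangles (14 of 42):
  (v0,v3,v1) [-+-] → (1.81006, 1.8479, 0)–(1.71288, 1.8479, 0.0561035)  len=0.1122
  (v1,v3,v4) [-+-] → (1.71288, 1.8479, 0.0561035)–(1.47366, 1.8479, 0.194209)  len=0.2762
  (v0,v5,v3) [--+] → (1.47366, 1.8479, -0.194209)–(1.81006, 1.8479, 0)  len=0.3884
  (v3,v6,v4) [++-] → (0.645905, 1.8479, 0.312248)–(1.47366, 1.8479, 0.194209)  len=0.8361
  (v4,v6,v7) [-++] → (0.645905, 1.8479, 0.312248)–(-0.322067, 1.8479, 0.4503)  len=0.9778
  (v4,v7,v5) [-+-] → (-0.322067, 1.8479, 0.4503)–(-0.322067, 1.8479, 0.392009)  len=0.0583
  (v5,v7,v8) [-++] → (-0.322067, 1.8479, 0.392009)–(-0.322067, 1.8479, -0.4503)  len=0.8423
  (v5,v8,v3) [-++] → (-0.322067, 1.8479, -0.4503)–(1.47366, 1.8479, -0.194209)  len=1.8139
  (v6,v9,v7) [+-+] → (-1.58441, 1.8479, 0)–(-0.495917, 1.8479, 0.43487)  len=1.1722
  (v7,v9,v10) [+--] → (-0.495917, 1.8479, 0.43487)–(-0.457297, 1.8479, 0.4503)  len=0.0416
  (v7,v10,v8) [+-+] → (-0.457297, 1.8479, 0.4503)–(-0.457297, 1.8479, -0.429493)  len=0.8798
  (v8,v10,v11) [+--] → (-0.457297, 1.8479, -0.429493)–(-0.457297, 1.8479, -0.4503)  len=0.0208
  (v8,v11,v6) [+-+] → (-0.457297, 1.8479, -0.4503)–(-1.09306, 1.8479, -0.196318)  len=0.6846
  (v6,v11,v9) [+--] → (-1.09306, 1.8479, -0.196318)–(-1.58441, 1.8479, 0)  len=0.5291

Chained into 2 loop(s):
  loop 1: 8 segments, perimeter = 5.3053
  loop 2: 6 segments, perimeter = 3.3281
Total perimeter = 8.633


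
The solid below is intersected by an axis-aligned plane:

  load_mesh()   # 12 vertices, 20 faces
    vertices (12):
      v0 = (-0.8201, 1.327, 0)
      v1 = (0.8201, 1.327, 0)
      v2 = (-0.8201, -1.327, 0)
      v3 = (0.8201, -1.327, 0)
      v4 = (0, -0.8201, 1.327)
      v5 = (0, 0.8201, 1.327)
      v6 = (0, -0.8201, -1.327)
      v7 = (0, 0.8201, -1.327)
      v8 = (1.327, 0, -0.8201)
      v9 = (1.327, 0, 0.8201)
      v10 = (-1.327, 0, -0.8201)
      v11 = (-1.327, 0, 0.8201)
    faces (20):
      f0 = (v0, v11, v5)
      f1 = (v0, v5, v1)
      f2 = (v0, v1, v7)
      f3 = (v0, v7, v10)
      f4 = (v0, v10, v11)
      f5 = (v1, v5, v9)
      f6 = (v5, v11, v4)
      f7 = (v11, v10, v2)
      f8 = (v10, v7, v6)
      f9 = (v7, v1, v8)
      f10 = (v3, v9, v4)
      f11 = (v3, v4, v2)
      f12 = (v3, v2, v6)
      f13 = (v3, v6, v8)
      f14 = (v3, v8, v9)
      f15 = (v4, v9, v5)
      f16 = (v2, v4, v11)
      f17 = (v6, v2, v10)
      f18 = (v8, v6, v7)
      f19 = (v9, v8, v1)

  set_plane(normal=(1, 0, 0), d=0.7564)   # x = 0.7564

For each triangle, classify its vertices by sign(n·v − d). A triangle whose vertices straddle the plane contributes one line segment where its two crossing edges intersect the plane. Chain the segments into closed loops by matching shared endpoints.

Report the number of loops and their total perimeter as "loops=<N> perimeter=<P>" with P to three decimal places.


loops=1 perimeter=7.141

Straddling triangles (10 of 20):
  (v0,v5,v1) [--+] → (0.7564, 1.28763, 0.103073)–(0.7564, 1.327, 0)  len=0.1103
  (v0,v1,v7) [-+-] → (0.7564, 1.327, 0)–(0.7564, 1.28763, -0.103073)  len=0.1103
  (v1,v5,v9) [+-+] → (0.7564, 1.28763, 0.103073)–(0.7564, 0.352637, 1.03806)  len=1.3223
  (v7,v1,v8) [-++] → (0.7564, 1.28763, -0.103073)–(0.7564, 0.352637, -1.03806)  len=1.3223
  (v3,v9,v4) [++-] → (0.7564, -0.352637, 1.03806)–(0.7564, -1.28763, 0.103073)  len=1.3223
  (v3,v4,v2) [+--] → (0.7564, -1.28763, 0.103073)–(0.7564, -1.327, 0)  len=0.1103
  (v3,v2,v6) [+--] → (0.7564, -1.327, 0)–(0.7564, -1.28763, -0.103073)  len=0.1103
  (v3,v6,v8) [+-+] → (0.7564, -1.28763, -0.103073)–(0.7564, -0.352637, -1.03806)  len=1.3223
  (v4,v9,v5) [-+-] → (0.7564, -0.352637, 1.03806)–(0.7564, 0.352637, 1.03806)  len=0.7053
  (v8,v6,v7) [+--] → (0.7564, -0.352637, -1.03806)–(0.7564, 0.352637, -1.03806)  len=0.7053

Chained into 1 loop(s):
  loop 1: 10 segments, perimeter = 7.1410
Total perimeter = 7.141


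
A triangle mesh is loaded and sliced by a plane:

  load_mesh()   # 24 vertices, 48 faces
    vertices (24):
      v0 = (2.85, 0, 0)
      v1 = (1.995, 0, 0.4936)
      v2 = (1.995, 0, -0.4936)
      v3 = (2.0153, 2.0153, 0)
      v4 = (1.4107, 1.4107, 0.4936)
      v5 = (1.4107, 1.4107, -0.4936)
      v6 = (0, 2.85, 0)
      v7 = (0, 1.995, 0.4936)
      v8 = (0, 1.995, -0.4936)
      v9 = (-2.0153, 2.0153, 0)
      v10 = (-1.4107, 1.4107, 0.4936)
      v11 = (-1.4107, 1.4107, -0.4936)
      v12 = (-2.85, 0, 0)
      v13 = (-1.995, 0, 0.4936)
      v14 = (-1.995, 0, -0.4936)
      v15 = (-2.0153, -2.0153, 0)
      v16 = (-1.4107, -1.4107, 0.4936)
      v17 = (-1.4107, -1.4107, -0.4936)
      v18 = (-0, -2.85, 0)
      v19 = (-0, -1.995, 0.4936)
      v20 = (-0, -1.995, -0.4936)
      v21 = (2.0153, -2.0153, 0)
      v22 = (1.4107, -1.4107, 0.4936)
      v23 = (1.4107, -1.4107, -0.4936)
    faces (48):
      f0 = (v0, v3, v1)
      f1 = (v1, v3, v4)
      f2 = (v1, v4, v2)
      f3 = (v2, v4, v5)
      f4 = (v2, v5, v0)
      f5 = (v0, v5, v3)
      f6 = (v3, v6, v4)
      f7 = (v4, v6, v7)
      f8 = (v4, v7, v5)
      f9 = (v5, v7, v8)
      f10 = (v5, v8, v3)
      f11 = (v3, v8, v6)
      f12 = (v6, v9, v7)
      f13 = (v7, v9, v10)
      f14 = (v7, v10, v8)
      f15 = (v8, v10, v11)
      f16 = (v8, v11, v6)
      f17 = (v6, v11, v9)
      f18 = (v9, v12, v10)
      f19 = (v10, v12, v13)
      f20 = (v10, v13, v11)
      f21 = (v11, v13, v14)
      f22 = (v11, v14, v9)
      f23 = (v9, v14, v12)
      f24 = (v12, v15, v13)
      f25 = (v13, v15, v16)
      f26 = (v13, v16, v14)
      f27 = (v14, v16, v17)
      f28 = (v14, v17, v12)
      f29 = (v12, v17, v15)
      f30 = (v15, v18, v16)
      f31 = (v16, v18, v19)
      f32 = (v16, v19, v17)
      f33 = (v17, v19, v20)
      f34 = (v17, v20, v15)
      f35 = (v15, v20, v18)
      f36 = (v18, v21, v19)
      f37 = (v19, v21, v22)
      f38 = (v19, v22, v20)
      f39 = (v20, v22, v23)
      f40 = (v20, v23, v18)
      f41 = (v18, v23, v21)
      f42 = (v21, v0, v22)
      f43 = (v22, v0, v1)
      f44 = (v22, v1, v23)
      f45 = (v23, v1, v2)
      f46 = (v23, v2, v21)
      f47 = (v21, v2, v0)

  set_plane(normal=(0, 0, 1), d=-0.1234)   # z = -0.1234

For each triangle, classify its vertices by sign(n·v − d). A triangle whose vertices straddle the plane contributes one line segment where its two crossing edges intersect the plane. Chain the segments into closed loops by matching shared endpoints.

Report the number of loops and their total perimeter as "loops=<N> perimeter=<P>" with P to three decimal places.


Straddling triangles (32 of 48):
  (v1,v4,v2) [++-] → (1.77589, 0.529012, -0.1234)–(1.995, 0, -0.1234)  len=0.5726
  (v2,v4,v5) [-+-] → (1.77589, 0.529012, -0.1234)–(1.4107, 1.4107, -0.1234)  len=0.9543
  (v2,v5,v0) [--+] → (2.49017, 0.352675, -0.1234)–(2.63625, 0, -0.1234)  len=0.3817
  (v0,v5,v3) [+-+] → (2.49018, 0.352675, -0.1234)–(1.86415, 1.86415, -0.1234)  len=1.6360
  (v4,v7,v5) [++-] → (0.881688, 1.62981, -0.1234)–(1.4107, 1.4107, -0.1234)  len=0.5726
  (v5,v7,v8) [-+-] → (0.881688, 1.62981, -0.1234)–(0, 1.995, -0.1234)  len=0.9543
  (v5,v8,v3) [--+] → (1.51147, 2.01023, -0.1234)–(1.86415, 1.86415, -0.1234)  len=0.3817
  (v3,v8,v6) [+-+] → (1.51147, 2.01023, -0.1234)–(0, 2.63625, -0.1234)  len=1.6360
  (v7,v10,v8) [++-] → (-0.529012, 1.77589, -0.1234)–(0, 1.995, -0.1234)  len=0.5726
  (v8,v10,v11) [-+-] → (-0.529012, 1.77589, -0.1234)–(-1.4107, 1.4107, -0.1234)  len=0.9543
  (v8,v11,v6) [--+] → (-0.352675, 2.49017, -0.1234)–(0, 2.63625, -0.1234)  len=0.3817
  (v6,v11,v9) [+-+] → (-0.352675, 2.49018, -0.1234)–(-1.86415, 1.86415, -0.1234)  len=1.6360
  (v10,v13,v11) [++-] → (-1.62981, 0.881688, -0.1234)–(-1.4107, 1.4107, -0.1234)  len=0.5726
  (v11,v13,v14) [-+-] → (-1.62981, 0.881688, -0.1234)–(-1.995, 0, -0.1234)  len=0.9543
  (v11,v14,v9) [--+] → (-2.01023, 1.51147, -0.1234)–(-1.86415, 1.86415, -0.1234)  len=0.3817
  (v9,v14,v12) [+-+] → (-2.01023, 1.51147, -0.1234)–(-2.63625, 0, -0.1234)  len=1.6360
  (v13,v16,v14) [++-] → (-1.77589, -0.529012, -0.1234)–(-1.995, 0, -0.1234)  len=0.5726
  (v14,v16,v17) [-+-] → (-1.77589, -0.529012, -0.1234)–(-1.4107, -1.4107, -0.1234)  len=0.9543
  (v14,v17,v12) [--+] → (-2.49017, -0.352675, -0.1234)–(-2.63625, 0, -0.1234)  len=0.3817
  (v12,v17,v15) [+-+] → (-2.49018, -0.352675, -0.1234)–(-1.86415, -1.86415, -0.1234)  len=1.6360
  (v16,v19,v17) [++-] → (-0.881688, -1.62981, -0.1234)–(-1.4107, -1.4107, -0.1234)  len=0.5726
  (v17,v19,v20) [-+-] → (-0.881688, -1.62981, -0.1234)–(0, -1.995, -0.1234)  len=0.9543
  (v17,v20,v15) [--+] → (-1.51147, -2.01023, -0.1234)–(-1.86415, -1.86415, -0.1234)  len=0.3817
  (v15,v20,v18) [+-+] → (-1.51147, -2.01023, -0.1234)–(0, -2.63625, -0.1234)  len=1.6360
  (v19,v22,v20) [++-] → (0.529012, -1.77589, -0.1234)–(0, -1.995, -0.1234)  len=0.5726
  (v20,v22,v23) [-+-] → (0.529012, -1.77589, -0.1234)–(1.4107, -1.4107, -0.1234)  len=0.9543
  (v20,v23,v18) [--+] → (0.352675, -2.49017, -0.1234)–(0, -2.63625, -0.1234)  len=0.3817
  (v18,v23,v21) [+-+] → (0.352675, -2.49018, -0.1234)–(1.86415, -1.86415, -0.1234)  len=1.6360
  (v22,v1,v23) [++-] → (1.62981, -0.881688, -0.1234)–(1.4107, -1.4107, -0.1234)  len=0.5726
  (v23,v1,v2) [-+-] → (1.62981, -0.881688, -0.1234)–(1.995, 0, -0.1234)  len=0.9543
  (v23,v2,v21) [--+] → (2.01023, -1.51147, -0.1234)–(1.86415, -1.86415, -0.1234)  len=0.3817
  (v21,v2,v0) [+-+] → (2.01023, -1.51147, -0.1234)–(2.63625, 0, -0.1234)  len=1.6360

Chained into 2 loop(s):
  loop 1: 16 segments, perimeter = 12.2154
  loop 2: 16 segments, perimeter = 16.1418
Total perimeter = 28.357

loops=2 perimeter=28.357


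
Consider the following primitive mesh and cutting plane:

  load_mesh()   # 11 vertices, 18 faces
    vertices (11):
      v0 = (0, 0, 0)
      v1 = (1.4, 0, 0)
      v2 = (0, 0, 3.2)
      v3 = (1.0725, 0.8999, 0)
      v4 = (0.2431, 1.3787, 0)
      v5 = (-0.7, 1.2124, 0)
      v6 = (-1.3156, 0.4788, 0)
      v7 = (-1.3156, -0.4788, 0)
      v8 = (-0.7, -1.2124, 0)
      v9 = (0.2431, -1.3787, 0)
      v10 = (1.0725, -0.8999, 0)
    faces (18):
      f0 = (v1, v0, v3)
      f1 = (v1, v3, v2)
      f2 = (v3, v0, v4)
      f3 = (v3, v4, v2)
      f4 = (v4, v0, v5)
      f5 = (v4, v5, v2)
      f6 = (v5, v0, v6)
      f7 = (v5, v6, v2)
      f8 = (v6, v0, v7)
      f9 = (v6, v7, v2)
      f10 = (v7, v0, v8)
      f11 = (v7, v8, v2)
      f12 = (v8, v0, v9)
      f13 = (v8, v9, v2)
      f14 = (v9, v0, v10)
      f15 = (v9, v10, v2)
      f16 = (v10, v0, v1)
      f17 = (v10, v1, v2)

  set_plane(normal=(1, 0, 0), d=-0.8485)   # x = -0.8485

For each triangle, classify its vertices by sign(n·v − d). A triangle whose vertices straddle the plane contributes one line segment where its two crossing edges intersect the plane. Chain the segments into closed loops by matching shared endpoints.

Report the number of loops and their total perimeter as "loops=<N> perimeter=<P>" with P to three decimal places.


Straddling triangles (6 of 18):
  (v5,v0,v6) [++-] → (-0.8485, 0.308803, 0)–(-0.8485, 1.03544, 0)  len=0.7266
  (v5,v6,v2) [+-+] → (-0.8485, 1.03544, 0)–(-0.8485, 0.308803, 1.13615)  len=1.3486
  (v6,v0,v7) [-+-] → (-0.8485, 0.308803, 0)–(-0.8485, -0.308803, 0)  len=0.6176
  (v6,v7,v2) [--+] → (-0.8485, -0.308803, 1.13615)–(-0.8485, 0.308803, 1.13615)  len=0.6176
  (v7,v0,v8) [-++] → (-0.8485, -0.308803, 0)–(-0.8485, -1.03544, 0)  len=0.7266
  (v7,v8,v2) [-++] → (-0.8485, -1.03544, 0)–(-0.8485, -0.308803, 1.13615)  len=1.3486

Chained into 1 loop(s):
  loop 1: 6 segments, perimeter = 5.3858
Total perimeter = 5.386

loops=1 perimeter=5.386


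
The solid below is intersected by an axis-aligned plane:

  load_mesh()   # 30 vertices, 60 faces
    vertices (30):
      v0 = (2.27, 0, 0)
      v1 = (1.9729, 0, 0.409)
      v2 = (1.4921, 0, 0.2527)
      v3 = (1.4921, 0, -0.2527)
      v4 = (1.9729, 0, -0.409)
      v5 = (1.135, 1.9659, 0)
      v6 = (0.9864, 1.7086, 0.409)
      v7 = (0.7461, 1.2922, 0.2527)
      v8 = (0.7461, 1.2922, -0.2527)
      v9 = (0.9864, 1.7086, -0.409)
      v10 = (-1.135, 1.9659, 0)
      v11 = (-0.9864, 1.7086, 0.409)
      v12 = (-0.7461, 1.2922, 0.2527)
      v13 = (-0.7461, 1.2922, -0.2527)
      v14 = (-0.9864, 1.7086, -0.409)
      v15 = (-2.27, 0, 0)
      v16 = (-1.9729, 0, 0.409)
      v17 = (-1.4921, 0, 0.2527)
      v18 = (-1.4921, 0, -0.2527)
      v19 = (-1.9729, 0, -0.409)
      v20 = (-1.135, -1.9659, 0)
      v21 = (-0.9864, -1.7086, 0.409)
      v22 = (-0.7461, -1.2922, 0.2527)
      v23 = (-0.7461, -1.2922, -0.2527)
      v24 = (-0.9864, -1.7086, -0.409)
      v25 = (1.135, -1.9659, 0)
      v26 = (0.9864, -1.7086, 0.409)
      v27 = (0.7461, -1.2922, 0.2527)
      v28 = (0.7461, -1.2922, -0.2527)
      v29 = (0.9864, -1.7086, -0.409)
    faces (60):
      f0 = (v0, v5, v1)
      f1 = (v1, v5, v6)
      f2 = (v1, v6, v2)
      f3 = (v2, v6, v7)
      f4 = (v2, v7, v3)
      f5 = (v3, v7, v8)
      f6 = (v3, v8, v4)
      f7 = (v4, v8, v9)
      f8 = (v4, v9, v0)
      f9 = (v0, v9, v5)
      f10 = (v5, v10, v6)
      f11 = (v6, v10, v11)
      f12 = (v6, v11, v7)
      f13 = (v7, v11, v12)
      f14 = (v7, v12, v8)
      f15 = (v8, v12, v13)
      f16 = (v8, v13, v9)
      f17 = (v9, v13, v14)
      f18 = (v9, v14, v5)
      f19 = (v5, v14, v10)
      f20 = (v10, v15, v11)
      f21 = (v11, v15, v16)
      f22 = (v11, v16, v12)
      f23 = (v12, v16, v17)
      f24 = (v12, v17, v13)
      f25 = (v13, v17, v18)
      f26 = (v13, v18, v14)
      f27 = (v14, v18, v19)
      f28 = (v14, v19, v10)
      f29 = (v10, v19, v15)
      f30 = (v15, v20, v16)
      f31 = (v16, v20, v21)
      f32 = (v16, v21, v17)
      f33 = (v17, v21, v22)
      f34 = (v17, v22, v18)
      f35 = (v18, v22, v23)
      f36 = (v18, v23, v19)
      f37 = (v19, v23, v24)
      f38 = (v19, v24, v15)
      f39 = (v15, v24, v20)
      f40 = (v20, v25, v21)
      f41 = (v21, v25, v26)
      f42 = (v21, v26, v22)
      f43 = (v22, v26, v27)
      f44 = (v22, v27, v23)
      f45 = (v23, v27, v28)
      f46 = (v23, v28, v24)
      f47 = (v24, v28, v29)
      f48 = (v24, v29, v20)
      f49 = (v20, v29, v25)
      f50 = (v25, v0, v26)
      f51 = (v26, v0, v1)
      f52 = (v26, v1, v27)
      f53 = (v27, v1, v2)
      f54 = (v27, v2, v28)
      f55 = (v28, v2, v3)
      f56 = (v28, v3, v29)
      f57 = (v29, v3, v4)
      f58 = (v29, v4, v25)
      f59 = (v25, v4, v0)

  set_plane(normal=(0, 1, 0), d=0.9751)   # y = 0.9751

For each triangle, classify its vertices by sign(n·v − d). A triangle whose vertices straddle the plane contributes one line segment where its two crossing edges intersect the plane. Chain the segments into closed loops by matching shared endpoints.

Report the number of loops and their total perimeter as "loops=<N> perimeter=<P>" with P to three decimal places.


Straddling triangles (20 of 60):
  (v0,v5,v1) [-+-] → (1.70703, 0.9751, 0)–(1.5573, 0.9751, 0.206133)  len=0.2548
  (v1,v5,v6) [-++] → (1.5573, 0.9751, 0.206133)–(1.4099, 0.9751, 0.409)  len=0.2508
  (v1,v6,v2) [-+-] → (1.4099, 0.9751, 0.409)–(1.2035, 0.9751, 0.341901)  len=0.2170
  (v2,v6,v7) [-++] → (1.2035, 0.9751, 0.341901)–(0.929165, 0.9751, 0.2527)  len=0.2885
  (v2,v7,v3) [-+-] → (0.929165, 0.9751, 0.2527)–(0.929165, 0.9751, 0.128677)  len=0.1240
  (v3,v7,v8) [-++] → (0.929165, 0.9751, 0.128677)–(0.929165, 0.9751, -0.2527)  len=0.3814
  (v3,v8,v4) [-+-] → (0.929165, 0.9751, -0.2527)–(1.04715, 0.9751, -0.291055)  len=0.1241
  (v4,v8,v9) [-++] → (1.04715, 0.9751, -0.291055)–(1.4099, 0.9751, -0.409)  len=0.3814
  (v4,v9,v0) [-+-] → (1.4099, 0.9751, -0.409)–(1.53745, 0.9751, -0.233417)  len=0.2170
  (v0,v9,v5) [-++] → (1.53745, 0.9751, -0.233417)–(1.70703, 0.9751, 0)  len=0.2885
  (v10,v15,v11) [+-+] → (-1.70703, 0.9751, 0)–(-1.53745, 0.9751, 0.233417)  len=0.2885
  (v11,v15,v16) [+--] → (-1.53745, 0.9751, 0.233417)–(-1.4099, 0.9751, 0.409)  len=0.2170
  (v11,v16,v12) [+-+] → (-1.4099, 0.9751, 0.409)–(-1.04715, 0.9751, 0.291055)  len=0.3814
  (v12,v16,v17) [+--] → (-1.04715, 0.9751, 0.291055)–(-0.929165, 0.9751, 0.2527)  len=0.1241
  (v12,v17,v13) [+-+] → (-0.929165, 0.9751, 0.2527)–(-0.929165, 0.9751, -0.128677)  len=0.3814
  (v13,v17,v18) [+--] → (-0.929165, 0.9751, -0.128677)–(-0.929165, 0.9751, -0.2527)  len=0.1240
  (v13,v18,v14) [+-+] → (-0.929165, 0.9751, -0.2527)–(-1.2035, 0.9751, -0.341901)  len=0.2885
  (v14,v18,v19) [+--] → (-1.2035, 0.9751, -0.341901)–(-1.4099, 0.9751, -0.409)  len=0.2170
  (v14,v19,v10) [+-+] → (-1.4099, 0.9751, -0.409)–(-1.5573, 0.9751, -0.206133)  len=0.2508
  (v10,v19,v15) [+--] → (-1.5573, 0.9751, -0.206133)–(-1.70703, 0.9751, 0)  len=0.2548

Chained into 2 loop(s):
  loop 1: 10 segments, perimeter = 2.5275
  loop 2: 10 segments, perimeter = 2.5275
Total perimeter = 5.055

loops=2 perimeter=5.055


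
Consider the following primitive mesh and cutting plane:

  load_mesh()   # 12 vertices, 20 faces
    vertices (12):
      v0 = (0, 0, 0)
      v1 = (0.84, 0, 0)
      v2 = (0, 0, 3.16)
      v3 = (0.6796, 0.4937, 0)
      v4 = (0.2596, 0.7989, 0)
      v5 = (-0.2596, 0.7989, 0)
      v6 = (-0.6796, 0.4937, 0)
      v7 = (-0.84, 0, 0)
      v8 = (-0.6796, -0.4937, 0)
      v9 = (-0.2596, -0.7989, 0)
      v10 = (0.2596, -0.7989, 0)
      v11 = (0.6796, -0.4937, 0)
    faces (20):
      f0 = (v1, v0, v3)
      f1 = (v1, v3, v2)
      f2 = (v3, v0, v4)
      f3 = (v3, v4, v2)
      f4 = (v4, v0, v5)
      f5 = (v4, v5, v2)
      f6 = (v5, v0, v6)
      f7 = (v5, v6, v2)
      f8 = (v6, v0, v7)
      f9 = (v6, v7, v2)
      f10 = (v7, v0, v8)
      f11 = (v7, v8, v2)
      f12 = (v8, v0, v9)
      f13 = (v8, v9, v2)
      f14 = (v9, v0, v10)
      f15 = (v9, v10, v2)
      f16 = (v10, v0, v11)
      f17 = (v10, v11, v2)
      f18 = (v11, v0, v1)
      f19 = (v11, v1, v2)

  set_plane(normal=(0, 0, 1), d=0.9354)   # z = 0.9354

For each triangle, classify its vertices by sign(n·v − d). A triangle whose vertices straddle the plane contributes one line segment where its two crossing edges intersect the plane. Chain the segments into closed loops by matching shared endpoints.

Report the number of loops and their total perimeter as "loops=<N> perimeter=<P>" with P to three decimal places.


Straddling triangles (10 of 20):
  (v1,v3,v2) [--+] → (0.47843, 0.347559, 0.9354)–(0.591349, 0, 0.9354)  len=0.3654
  (v3,v4,v2) [--+] → (0.182755, 0.562415, 0.9354)–(0.47843, 0.347559, 0.9354)  len=0.3655
  (v4,v5,v2) [--+] → (-0.182755, 0.562415, 0.9354)–(0.182755, 0.562415, 0.9354)  len=0.3655
  (v5,v6,v2) [--+] → (-0.47843, 0.347559, 0.9354)–(-0.182755, 0.562415, 0.9354)  len=0.3655
  (v6,v7,v2) [--+] → (-0.591349, 0, 0.9354)–(-0.47843, 0.347559, 0.9354)  len=0.3654
  (v7,v8,v2) [--+] → (-0.47843, -0.347559, 0.9354)–(-0.591349, 0, 0.9354)  len=0.3654
  (v8,v9,v2) [--+] → (-0.182755, -0.562415, 0.9354)–(-0.47843, -0.347559, 0.9354)  len=0.3655
  (v9,v10,v2) [--+] → (0.182755, -0.562415, 0.9354)–(-0.182755, -0.562415, 0.9354)  len=0.3655
  (v10,v11,v2) [--+] → (0.47843, -0.347559, 0.9354)–(0.182755, -0.562415, 0.9354)  len=0.3655
  (v11,v1,v2) [--+] → (0.591349, 0, 0.9354)–(0.47843, -0.347559, 0.9354)  len=0.3654

Chained into 1 loop(s):
  loop 1: 10 segments, perimeter = 3.6548
Total perimeter = 3.655

loops=1 perimeter=3.655


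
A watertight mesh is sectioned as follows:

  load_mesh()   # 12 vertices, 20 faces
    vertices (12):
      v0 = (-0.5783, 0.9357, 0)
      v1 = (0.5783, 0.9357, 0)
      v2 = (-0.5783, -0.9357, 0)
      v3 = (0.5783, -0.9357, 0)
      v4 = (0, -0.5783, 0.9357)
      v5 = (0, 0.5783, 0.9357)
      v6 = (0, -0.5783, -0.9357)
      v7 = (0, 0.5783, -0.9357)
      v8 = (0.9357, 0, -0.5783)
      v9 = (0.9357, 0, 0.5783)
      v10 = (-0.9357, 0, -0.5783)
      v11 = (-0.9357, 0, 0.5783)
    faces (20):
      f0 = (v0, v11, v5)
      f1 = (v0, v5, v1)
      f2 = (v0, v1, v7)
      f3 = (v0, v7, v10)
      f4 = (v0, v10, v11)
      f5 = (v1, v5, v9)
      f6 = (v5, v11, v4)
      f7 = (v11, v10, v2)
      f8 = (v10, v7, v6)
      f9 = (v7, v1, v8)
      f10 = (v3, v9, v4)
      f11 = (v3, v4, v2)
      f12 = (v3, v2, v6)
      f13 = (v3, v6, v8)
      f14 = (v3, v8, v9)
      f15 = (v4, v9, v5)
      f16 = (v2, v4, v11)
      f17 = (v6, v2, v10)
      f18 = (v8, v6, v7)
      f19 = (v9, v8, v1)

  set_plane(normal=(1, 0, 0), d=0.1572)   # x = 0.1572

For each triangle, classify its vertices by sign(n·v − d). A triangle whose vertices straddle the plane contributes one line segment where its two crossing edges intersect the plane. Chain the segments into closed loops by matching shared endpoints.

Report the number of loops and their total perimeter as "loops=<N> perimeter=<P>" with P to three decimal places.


Straddling triangles (10 of 20):
  (v0,v5,v1) [--+] → (0.1572, 0.675452, 0.681348)–(0.1572, 0.9357, 0)  len=0.7294
  (v0,v1,v7) [-+-] → (0.1572, 0.9357, 0)–(0.1572, 0.675452, -0.681348)  len=0.7294
  (v1,v5,v9) [+-+] → (0.1572, 0.675452, 0.681348)–(0.1572, 0.481144, 0.875656)  len=0.2748
  (v7,v1,v8) [-++] → (0.1572, 0.675452, -0.681348)–(0.1572, 0.481144, -0.875656)  len=0.2748
  (v3,v9,v4) [++-] → (0.1572, -0.481144, 0.875656)–(0.1572, -0.675452, 0.681348)  len=0.2748
  (v3,v4,v2) [+--] → (0.1572, -0.675452, 0.681348)–(0.1572, -0.9357, 0)  len=0.7294
  (v3,v2,v6) [+--] → (0.1572, -0.9357, 0)–(0.1572, -0.675452, -0.681348)  len=0.7294
  (v3,v6,v8) [+-+] → (0.1572, -0.675452, -0.681348)–(0.1572, -0.481144, -0.875656)  len=0.2748
  (v4,v9,v5) [-+-] → (0.1572, -0.481144, 0.875656)–(0.1572, 0.481144, 0.875656)  len=0.9623
  (v8,v6,v7) [+--] → (0.1572, -0.481144, -0.875656)–(0.1572, 0.481144, -0.875656)  len=0.9623

Chained into 1 loop(s):
  loop 1: 10 segments, perimeter = 5.9412
Total perimeter = 5.941

loops=1 perimeter=5.941


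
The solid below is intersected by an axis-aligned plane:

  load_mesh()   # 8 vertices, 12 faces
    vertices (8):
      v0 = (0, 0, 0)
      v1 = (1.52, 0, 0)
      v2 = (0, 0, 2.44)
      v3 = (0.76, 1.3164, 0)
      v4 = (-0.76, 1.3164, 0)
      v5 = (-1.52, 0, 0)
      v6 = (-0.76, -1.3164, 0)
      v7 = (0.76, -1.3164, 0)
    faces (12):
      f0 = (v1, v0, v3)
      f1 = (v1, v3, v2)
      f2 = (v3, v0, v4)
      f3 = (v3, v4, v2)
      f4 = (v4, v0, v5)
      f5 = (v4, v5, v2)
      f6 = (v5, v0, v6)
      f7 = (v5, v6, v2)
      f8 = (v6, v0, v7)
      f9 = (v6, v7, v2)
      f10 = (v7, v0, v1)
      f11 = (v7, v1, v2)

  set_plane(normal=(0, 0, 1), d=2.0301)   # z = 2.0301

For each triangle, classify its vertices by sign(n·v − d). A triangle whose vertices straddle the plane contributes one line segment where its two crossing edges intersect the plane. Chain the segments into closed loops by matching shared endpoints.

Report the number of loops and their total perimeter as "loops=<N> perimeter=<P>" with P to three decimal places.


loops=1 perimeter=1.532

Straddling triangles (6 of 12):
  (v1,v3,v2) [--+] → (0.127674, 0.221144, 2.0301)–(0.255348, 0, 2.0301)  len=0.2554
  (v3,v4,v2) [--+] → (-0.127674, 0.221144, 2.0301)–(0.127674, 0.221144, 2.0301)  len=0.2553
  (v4,v5,v2) [--+] → (-0.255348, 0, 2.0301)–(-0.127674, 0.221144, 2.0301)  len=0.2554
  (v5,v6,v2) [--+] → (-0.127674, -0.221144, 2.0301)–(-0.255348, 0, 2.0301)  len=0.2554
  (v6,v7,v2) [--+] → (0.127674, -0.221144, 2.0301)–(-0.127674, -0.221144, 2.0301)  len=0.2553
  (v7,v1,v2) [--+] → (0.255348, 0, 2.0301)–(0.127674, -0.221144, 2.0301)  len=0.2554

Chained into 1 loop(s):
  loop 1: 6 segments, perimeter = 1.5321
Total perimeter = 1.532


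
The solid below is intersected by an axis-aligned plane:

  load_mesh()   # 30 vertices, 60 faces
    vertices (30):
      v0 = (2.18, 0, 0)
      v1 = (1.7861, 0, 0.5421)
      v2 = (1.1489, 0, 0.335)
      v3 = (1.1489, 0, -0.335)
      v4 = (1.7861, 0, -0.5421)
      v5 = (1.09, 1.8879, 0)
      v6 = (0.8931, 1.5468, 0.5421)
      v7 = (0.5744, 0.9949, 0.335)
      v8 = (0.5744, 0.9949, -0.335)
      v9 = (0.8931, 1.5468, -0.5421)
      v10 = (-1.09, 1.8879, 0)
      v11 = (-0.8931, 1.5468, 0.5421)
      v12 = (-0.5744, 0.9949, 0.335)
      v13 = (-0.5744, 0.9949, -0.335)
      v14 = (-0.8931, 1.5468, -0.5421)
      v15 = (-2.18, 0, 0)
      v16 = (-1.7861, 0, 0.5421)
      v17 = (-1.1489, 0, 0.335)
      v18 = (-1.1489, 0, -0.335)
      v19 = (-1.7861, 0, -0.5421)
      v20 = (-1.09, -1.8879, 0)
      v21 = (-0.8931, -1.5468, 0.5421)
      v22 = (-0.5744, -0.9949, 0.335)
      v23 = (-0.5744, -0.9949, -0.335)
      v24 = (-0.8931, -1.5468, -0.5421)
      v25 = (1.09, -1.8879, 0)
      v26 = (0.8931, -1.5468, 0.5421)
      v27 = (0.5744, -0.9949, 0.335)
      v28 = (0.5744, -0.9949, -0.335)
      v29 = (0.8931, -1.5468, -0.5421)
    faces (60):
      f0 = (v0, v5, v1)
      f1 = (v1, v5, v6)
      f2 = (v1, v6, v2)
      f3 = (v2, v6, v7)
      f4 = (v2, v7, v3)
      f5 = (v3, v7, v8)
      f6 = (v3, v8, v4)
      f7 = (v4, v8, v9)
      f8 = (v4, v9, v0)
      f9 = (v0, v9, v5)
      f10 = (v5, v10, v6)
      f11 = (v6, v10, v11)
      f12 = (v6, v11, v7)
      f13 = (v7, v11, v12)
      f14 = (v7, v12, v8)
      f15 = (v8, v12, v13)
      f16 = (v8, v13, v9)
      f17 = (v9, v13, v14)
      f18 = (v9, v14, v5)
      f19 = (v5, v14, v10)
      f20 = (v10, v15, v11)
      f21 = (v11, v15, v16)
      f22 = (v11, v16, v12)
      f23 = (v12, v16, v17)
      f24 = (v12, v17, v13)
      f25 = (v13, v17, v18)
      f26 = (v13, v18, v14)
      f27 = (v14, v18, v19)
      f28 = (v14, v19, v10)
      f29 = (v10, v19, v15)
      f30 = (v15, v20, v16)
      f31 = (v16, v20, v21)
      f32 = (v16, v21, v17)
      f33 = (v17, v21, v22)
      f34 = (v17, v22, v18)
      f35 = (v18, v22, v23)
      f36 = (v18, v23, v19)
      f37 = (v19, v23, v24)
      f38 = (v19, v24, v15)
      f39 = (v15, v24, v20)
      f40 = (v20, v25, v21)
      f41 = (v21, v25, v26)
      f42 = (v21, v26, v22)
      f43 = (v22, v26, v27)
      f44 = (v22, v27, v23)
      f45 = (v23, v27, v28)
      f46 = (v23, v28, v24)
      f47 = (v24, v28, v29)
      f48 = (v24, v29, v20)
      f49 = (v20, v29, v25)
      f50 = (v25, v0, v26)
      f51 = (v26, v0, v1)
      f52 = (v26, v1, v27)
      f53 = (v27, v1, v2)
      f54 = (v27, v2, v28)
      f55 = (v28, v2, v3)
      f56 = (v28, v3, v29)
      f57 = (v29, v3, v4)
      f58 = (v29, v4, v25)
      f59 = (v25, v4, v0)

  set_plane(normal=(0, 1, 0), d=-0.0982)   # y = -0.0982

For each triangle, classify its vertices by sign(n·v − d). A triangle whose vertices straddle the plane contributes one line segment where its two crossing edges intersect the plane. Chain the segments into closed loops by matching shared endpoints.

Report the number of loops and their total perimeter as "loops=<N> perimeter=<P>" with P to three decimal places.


Straddling triangles (20 of 60):
  (v15,v20,v16) [+-+] → (-2.1233, -0.0982, 0)–(-1.74989, -0.0982, 0.513902)  len=0.6352
  (v16,v20,v21) [+--] → (-1.74989, -0.0982, 0.513902)–(-1.72941, -0.0982, 0.5421)  len=0.0349
  (v16,v21,v17) [+-+] → (-1.72941, -0.0982, 0.5421)–(-1.13266, -0.0982, 0.348148)  len=0.6275
  (v17,v21,v22) [+--] → (-1.13266, -0.0982, 0.348148)–(-1.09219, -0.0982, 0.335)  len=0.0425
  (v17,v22,v18) [+-+] → (-1.09219, -0.0982, 0.335)–(-1.09219, -0.0982, -0.268869)  len=0.6039
  (v18,v22,v23) [+--] → (-1.09219, -0.0982, -0.268869)–(-1.09219, -0.0982, -0.335)  len=0.0661
  (v18,v23,v19) [+-+] → (-1.09219, -0.0982, -0.335)–(-1.6665, -0.0982, -0.521659)  len=0.6039
  (v19,v23,v24) [+--] → (-1.6665, -0.0982, -0.521659)–(-1.72941, -0.0982, -0.5421)  len=0.0661
  (v19,v24,v15) [+-+] → (-1.72941, -0.0982, -0.5421)–(-2.0983, -0.0982, -0.0344157)  len=0.6276
  (v15,v24,v20) [+--] → (-2.0983, -0.0982, -0.0344157)–(-2.1233, -0.0982, 0)  len=0.0425
  (v25,v0,v26) [-+-] → (2.1233, -0.0982, 0)–(2.0983, -0.0982, 0.0344157)  len=0.0425
  (v26,v0,v1) [-++] → (2.0983, -0.0982, 0.0344157)–(1.72941, -0.0982, 0.5421)  len=0.6276
  (v26,v1,v27) [-+-] → (1.72941, -0.0982, 0.5421)–(1.6665, -0.0982, 0.521659)  len=0.0661
  (v27,v1,v2) [-++] → (1.6665, -0.0982, 0.521659)–(1.09219, -0.0982, 0.335)  len=0.6039
  (v27,v2,v28) [-+-] → (1.09219, -0.0982, 0.335)–(1.09219, -0.0982, 0.268869)  len=0.0661
  (v28,v2,v3) [-++] → (1.09219, -0.0982, 0.268869)–(1.09219, -0.0982, -0.335)  len=0.6039
  (v28,v3,v29) [-+-] → (1.09219, -0.0982, -0.335)–(1.13266, -0.0982, -0.348148)  len=0.0425
  (v29,v3,v4) [-++] → (1.13266, -0.0982, -0.348148)–(1.72941, -0.0982, -0.5421)  len=0.6275
  (v29,v4,v25) [-+-] → (1.72941, -0.0982, -0.5421)–(1.74989, -0.0982, -0.513902)  len=0.0349
  (v25,v4,v0) [-++] → (1.74989, -0.0982, -0.513902)–(2.1233, -0.0982, 0)  len=0.6352

Chained into 2 loop(s):
  loop 1: 10 segments, perimeter = 3.3502
  loop 2: 10 segments, perimeter = 3.3502
Total perimeter = 6.700

loops=2 perimeter=6.700


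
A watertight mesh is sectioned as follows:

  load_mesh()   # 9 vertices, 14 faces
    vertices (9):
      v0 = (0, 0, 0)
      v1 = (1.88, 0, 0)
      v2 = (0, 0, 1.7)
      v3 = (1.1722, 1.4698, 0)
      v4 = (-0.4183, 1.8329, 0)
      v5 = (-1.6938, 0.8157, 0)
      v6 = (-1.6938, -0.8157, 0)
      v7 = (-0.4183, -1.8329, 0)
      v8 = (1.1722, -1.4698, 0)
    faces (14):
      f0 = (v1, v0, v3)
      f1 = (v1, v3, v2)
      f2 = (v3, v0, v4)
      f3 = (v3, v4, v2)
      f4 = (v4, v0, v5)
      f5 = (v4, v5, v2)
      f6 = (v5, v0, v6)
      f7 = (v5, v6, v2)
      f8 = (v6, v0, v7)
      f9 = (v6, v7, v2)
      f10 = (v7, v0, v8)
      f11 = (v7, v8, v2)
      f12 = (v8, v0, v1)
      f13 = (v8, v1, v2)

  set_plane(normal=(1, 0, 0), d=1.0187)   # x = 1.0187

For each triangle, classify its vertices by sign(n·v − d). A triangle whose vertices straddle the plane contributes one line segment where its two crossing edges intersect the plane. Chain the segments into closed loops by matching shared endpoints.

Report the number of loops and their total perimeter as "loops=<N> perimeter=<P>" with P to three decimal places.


Straddling triangles (8 of 14):
  (v1,v0,v3) [+-+] → (1.0187, 0, 0)–(1.0187, 1.27733, 0)  len=1.2773
  (v1,v3,v2) [++-] → (1.0187, 1.27733, 0.222616)–(1.0187, 0, 0.778835)  len=1.3932
  (v3,v0,v4) [+--] → (1.0187, 1.27733, 0)–(1.0187, 1.50484, 0)  len=0.2275
  (v3,v4,v2) [+--] → (1.0187, 1.50484, 0)–(1.0187, 1.27733, 0.222616)  len=0.3183
  (v7,v0,v8) [--+] → (1.0187, -1.27733, 0)–(1.0187, -1.50484, 0)  len=0.2275
  (v7,v8,v2) [-+-] → (1.0187, -1.50484, 0)–(1.0187, -1.27733, 0.222616)  len=0.3183
  (v8,v0,v1) [+-+] → (1.0187, -1.27733, 0)–(1.0187, 0, 0)  len=1.2773
  (v8,v1,v2) [++-] → (1.0187, 0, 0.778835)–(1.0187, -1.27733, 0.222616)  len=1.3932

Chained into 1 loop(s):
  loop 1: 8 segments, perimeter = 6.4327
Total perimeter = 6.433

loops=1 perimeter=6.433


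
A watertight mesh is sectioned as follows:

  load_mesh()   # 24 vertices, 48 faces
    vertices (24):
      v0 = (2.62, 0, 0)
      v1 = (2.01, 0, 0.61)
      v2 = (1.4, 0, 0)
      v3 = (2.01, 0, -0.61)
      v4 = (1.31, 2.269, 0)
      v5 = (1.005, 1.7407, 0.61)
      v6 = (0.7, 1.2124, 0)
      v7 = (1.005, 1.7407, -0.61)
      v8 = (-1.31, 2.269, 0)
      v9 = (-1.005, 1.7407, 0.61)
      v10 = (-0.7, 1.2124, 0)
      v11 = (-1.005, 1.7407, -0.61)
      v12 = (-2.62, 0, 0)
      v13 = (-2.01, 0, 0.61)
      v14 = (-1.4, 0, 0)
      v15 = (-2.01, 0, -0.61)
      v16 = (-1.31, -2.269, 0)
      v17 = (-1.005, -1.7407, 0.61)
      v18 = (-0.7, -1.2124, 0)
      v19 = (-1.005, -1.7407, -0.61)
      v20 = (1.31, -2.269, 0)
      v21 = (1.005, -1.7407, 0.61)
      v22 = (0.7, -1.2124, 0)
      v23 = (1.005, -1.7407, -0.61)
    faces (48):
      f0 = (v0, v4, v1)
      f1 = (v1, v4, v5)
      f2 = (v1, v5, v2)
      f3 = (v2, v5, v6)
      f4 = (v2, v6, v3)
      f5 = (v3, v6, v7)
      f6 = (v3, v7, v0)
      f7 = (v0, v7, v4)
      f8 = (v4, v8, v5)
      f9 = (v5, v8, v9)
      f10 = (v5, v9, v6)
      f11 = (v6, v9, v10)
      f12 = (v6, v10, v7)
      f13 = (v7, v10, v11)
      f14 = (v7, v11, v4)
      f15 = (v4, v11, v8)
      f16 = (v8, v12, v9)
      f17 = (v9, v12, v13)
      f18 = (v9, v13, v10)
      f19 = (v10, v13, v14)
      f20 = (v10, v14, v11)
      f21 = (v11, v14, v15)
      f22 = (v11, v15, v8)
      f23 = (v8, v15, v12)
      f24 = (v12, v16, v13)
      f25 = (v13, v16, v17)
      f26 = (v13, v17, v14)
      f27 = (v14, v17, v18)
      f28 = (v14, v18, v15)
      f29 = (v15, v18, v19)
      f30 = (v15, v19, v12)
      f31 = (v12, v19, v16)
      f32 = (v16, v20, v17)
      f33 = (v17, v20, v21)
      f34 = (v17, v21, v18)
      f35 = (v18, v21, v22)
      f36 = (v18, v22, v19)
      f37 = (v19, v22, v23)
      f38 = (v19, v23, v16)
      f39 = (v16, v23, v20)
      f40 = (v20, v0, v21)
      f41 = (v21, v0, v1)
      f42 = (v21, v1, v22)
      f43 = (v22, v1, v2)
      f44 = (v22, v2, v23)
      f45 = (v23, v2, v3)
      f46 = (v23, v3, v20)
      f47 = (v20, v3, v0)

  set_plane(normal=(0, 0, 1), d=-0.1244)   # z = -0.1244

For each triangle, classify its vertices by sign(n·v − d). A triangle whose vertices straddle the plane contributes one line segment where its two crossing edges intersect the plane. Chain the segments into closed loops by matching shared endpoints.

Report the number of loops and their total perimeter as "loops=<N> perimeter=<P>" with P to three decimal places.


Straddling triangles (24 of 48):
  (v2,v6,v3) [++-] → (0.967154, 0.96515, -0.1244)–(1.5244, 0, -0.1244)  len=1.1145
  (v3,v6,v7) [-+-] → (0.967154, 0.96515, -0.1244)–(0.7622, 1.32014, -0.1244)  len=0.4099
  (v3,v7,v0) [--+] → (2.29065, 0.354989, -0.1244)–(2.4956, 0, -0.1244)  len=0.4099
  (v0,v7,v4) [+-+] → (2.29065, 0.354989, -0.1244)–(1.2478, 2.16126, -0.1244)  len=2.0857
  (v6,v10,v7) [++-] → (-0.352292, 1.32014, -0.1244)–(0.7622, 1.32014, -0.1244)  len=1.1145
  (v7,v10,v11) [-+-] → (-0.352292, 1.32014, -0.1244)–(-0.7622, 1.32014, -0.1244)  len=0.4099
  (v7,v11,v4) [--+] → (0.837892, 2.16126, -0.1244)–(1.2478, 2.16126, -0.1244)  len=0.4099
  (v4,v11,v8) [+-+] → (0.837892, 2.16126, -0.1244)–(-1.2478, 2.16126, -0.1244)  len=2.0857
  (v10,v14,v11) [++-] → (-1.31945, 0.354989, -0.1244)–(-0.7622, 1.32014, -0.1244)  len=1.1145
  (v11,v14,v15) [-+-] → (-1.31945, 0.354989, -0.1244)–(-1.5244, 0, -0.1244)  len=0.4099
  (v11,v15,v8) [--+] → (-1.45275, 1.80627, -0.1244)–(-1.2478, 2.16126, -0.1244)  len=0.4099
  (v8,v15,v12) [+-+] → (-1.45275, 1.80627, -0.1244)–(-2.4956, 0, -0.1244)  len=2.0857
  (v14,v18,v15) [++-] → (-0.967154, -0.96515, -0.1244)–(-1.5244, 0, -0.1244)  len=1.1145
  (v15,v18,v19) [-+-] → (-0.967154, -0.96515, -0.1244)–(-0.7622, -1.32014, -0.1244)  len=0.4099
  (v15,v19,v12) [--+] → (-2.29065, -0.354989, -0.1244)–(-2.4956, 0, -0.1244)  len=0.4099
  (v12,v19,v16) [+-+] → (-2.29065, -0.354989, -0.1244)–(-1.2478, -2.16126, -0.1244)  len=2.0857
  (v18,v22,v19) [++-] → (0.352292, -1.32014, -0.1244)–(-0.7622, -1.32014, -0.1244)  len=1.1145
  (v19,v22,v23) [-+-] → (0.352292, -1.32014, -0.1244)–(0.7622, -1.32014, -0.1244)  len=0.4099
  (v19,v23,v16) [--+] → (-0.837892, -2.16126, -0.1244)–(-1.2478, -2.16126, -0.1244)  len=0.4099
  (v16,v23,v20) [+-+] → (-0.837892, -2.16126, -0.1244)–(1.2478, -2.16126, -0.1244)  len=2.0857
  (v22,v2,v23) [++-] → (1.31945, -0.354989, -0.1244)–(0.7622, -1.32014, -0.1244)  len=1.1145
  (v23,v2,v3) [-+-] → (1.31945, -0.354989, -0.1244)–(1.5244, 0, -0.1244)  len=0.4099
  (v23,v3,v20) [--+] → (1.45275, -1.80627, -0.1244)–(1.2478, -2.16126, -0.1244)  len=0.4099
  (v20,v3,v0) [+-+] → (1.45275, -1.80627, -0.1244)–(2.4956, 0, -0.1244)  len=2.0857

Chained into 2 loop(s):
  loop 1: 12 segments, perimeter = 9.1463
  loop 2: 12 segments, perimeter = 14.9736
Total perimeter = 24.120

loops=2 perimeter=24.120
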